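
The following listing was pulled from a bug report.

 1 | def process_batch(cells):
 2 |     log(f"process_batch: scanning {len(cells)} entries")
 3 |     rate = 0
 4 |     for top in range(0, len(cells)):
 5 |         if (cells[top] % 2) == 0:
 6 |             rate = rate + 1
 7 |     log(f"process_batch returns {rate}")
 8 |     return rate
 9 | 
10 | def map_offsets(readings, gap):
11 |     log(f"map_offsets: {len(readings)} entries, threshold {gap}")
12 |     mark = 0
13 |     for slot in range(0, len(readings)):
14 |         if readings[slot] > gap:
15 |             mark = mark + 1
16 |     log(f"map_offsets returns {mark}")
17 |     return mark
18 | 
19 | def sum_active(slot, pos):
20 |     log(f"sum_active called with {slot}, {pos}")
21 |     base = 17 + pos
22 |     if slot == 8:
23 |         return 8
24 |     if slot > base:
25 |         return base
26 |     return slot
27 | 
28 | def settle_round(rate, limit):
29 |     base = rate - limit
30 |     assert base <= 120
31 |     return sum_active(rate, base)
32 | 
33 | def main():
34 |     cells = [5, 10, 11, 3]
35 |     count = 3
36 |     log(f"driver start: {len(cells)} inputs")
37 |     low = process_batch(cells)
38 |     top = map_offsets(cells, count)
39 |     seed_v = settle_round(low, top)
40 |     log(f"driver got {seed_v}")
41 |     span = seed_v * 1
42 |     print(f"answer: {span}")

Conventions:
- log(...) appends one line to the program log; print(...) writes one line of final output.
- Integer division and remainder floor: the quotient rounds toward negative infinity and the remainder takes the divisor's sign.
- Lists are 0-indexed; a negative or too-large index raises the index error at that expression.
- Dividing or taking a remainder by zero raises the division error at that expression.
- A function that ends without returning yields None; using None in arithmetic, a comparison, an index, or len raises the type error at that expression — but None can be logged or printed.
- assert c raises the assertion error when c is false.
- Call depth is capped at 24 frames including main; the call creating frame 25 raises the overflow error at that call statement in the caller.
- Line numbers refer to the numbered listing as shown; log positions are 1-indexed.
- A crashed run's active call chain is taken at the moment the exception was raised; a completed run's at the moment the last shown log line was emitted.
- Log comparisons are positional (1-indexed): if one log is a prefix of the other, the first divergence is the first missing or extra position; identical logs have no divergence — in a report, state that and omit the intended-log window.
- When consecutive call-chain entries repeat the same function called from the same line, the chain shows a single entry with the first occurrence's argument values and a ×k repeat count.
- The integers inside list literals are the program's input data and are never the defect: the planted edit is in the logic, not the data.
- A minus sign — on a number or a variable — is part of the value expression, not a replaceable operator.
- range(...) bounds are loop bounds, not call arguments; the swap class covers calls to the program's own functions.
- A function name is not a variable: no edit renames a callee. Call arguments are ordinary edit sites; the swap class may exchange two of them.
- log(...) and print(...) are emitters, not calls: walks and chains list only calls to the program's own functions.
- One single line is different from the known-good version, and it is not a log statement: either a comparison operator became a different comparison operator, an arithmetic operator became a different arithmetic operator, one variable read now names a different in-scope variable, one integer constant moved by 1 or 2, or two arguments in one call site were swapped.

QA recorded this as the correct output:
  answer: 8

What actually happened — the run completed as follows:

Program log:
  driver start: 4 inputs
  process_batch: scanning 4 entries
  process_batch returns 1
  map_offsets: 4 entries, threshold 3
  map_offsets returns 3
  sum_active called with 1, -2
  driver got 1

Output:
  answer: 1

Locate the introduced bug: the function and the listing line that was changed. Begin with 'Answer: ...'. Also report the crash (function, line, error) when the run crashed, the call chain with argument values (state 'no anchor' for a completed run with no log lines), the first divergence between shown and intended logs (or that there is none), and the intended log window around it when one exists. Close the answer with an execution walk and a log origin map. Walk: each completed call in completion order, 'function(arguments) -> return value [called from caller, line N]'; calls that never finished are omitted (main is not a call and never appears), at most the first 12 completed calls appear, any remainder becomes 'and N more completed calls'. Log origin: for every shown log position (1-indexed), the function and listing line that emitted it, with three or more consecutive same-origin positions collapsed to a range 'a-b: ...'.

Answer: the defect is in sum_active at line 22.
The tell: Everything matches until log position 7, which reads 'driver got 1' in place of 'driver got 8'.
Call chain: main.
First divergence: at position 7 the run shows 'driver got 1' where the working version logs 'driver got 8'.
Intended log window:
  5: map_offsets returns 3
  6: sum_active called with 1, -2
  7: driver got 8
Execution walk:
  process_batch([5, 10, 11, 3]) -> 1  [called from main, line 37]
  map_offsets([5, 10, 11, 3], 3) -> 3  [called from main, line 38]
  sum_active(1, -2) -> 1  [called from settle_round, line 31]
  settle_round(1, 3) -> 1  [called from main, line 39]
Log origins:
  1: from main, line 36
  2: from process_batch, line 2
  3: from process_batch, line 7
  4: from map_offsets, line 11
  5: from map_offsets, line 16
  6: from sum_active, line 20
  7: from main, line 40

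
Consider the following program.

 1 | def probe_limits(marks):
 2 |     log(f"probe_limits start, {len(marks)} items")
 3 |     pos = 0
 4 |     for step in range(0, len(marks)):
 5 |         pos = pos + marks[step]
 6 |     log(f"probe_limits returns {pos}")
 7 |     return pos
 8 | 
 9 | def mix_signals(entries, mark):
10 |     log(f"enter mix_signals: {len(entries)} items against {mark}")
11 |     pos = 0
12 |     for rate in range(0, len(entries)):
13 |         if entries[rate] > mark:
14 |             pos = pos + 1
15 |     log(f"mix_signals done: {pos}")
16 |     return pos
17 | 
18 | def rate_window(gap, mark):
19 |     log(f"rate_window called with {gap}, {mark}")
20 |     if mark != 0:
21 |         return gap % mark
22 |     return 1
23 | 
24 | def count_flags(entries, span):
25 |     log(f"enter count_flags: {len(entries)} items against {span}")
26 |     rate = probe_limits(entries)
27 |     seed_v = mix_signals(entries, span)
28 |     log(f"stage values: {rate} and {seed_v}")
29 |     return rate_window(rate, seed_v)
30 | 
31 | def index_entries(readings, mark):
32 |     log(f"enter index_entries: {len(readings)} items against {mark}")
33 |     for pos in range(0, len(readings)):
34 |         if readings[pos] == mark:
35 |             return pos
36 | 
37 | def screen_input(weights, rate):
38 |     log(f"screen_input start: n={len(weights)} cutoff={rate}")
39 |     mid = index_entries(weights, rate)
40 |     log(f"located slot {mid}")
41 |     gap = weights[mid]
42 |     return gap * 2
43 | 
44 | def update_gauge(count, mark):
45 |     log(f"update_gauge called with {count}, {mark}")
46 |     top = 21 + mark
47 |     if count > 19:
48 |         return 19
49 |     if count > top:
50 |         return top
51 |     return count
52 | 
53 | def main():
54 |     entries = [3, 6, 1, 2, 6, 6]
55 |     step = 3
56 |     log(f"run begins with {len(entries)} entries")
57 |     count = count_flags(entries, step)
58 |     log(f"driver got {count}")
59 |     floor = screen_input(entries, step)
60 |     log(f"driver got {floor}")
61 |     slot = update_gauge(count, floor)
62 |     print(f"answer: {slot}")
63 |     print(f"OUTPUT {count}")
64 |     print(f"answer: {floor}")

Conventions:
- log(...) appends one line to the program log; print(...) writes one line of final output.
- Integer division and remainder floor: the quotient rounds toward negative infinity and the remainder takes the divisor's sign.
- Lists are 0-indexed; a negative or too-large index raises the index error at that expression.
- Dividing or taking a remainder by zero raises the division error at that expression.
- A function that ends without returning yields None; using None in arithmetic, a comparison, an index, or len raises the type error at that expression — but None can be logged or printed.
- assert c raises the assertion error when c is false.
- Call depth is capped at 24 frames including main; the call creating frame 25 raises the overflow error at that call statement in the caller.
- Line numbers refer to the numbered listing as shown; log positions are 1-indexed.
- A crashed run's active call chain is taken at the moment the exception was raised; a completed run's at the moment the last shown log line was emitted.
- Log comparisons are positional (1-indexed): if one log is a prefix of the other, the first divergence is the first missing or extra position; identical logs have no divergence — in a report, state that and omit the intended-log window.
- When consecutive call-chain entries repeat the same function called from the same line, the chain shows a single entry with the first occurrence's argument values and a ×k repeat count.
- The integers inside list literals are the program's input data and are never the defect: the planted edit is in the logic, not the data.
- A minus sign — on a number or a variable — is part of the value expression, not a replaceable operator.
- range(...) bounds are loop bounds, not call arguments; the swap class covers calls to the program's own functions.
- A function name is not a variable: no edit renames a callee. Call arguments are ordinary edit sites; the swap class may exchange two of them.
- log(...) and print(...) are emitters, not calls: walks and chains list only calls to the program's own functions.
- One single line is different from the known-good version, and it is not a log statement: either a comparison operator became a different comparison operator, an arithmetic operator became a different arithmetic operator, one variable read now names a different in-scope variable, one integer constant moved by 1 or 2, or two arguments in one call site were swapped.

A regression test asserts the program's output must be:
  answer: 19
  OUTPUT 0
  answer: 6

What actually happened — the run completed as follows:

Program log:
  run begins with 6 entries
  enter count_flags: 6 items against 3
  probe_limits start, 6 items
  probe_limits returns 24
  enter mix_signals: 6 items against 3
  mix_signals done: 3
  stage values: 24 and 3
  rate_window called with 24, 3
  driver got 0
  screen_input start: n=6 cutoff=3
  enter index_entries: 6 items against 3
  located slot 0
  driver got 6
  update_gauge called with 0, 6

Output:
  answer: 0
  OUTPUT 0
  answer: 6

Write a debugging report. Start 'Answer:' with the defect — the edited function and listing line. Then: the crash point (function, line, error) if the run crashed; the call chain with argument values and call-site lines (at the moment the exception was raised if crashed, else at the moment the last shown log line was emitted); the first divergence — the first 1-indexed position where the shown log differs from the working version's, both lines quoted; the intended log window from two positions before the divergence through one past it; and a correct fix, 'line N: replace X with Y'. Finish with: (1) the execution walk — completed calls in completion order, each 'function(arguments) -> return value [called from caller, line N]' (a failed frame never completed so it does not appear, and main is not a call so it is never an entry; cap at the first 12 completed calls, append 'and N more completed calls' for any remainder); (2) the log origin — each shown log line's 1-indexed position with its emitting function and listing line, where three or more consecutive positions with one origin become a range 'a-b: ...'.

Answer: the defect is in update_gauge at line 47.
Key fact: The logs agree in full; only the final output differs.
Call chain: main -> update_gauge(0, 6) (called at line 61).
First divergence: there is none — every log position agrees.
Execution walk:
  probe_limits([3, 6, 1, 2, 6, 6]) -> 24  [called from count_flags, line 26]
  mix_signals([3, 6, 1, 2, 6, 6], 3) -> 3  [called from count_flags, line 27]
  rate_window(24, 3) -> 0  [called from count_flags, line 29]
  count_flags([3, 6, 1, 2, 6, 6], 3) -> 0  [called from main, line 57]
  index_entries([3, 6, 1, 2, 6, 6], 3) -> 0  [called from screen_input, line 39]
  screen_input([3, 6, 1, 2, 6, 6], 3) -> 6  [called from main, line 59]
  update_gauge(0, 6) -> 0  [called from main, line 61]
Log line origins:
  1: logged in main at line 56
  2: logged in count_flags at line 25
  3: logged in probe_limits at line 2
  4: logged in probe_limits at line 6
  5: logged in mix_signals at line 10
  6: logged in mix_signals at line 15
  7: logged in count_flags at line 28
  8: logged in rate_window at line 19
  9: logged in main at line 58
  10: logged in screen_input at line 38
  11: logged in index_entries at line 32
  12: logged in screen_input at line 40
  13: logged in main at line 60
  14: logged in update_gauge at line 45
A correct fix: line 47: replace `>` with `<`.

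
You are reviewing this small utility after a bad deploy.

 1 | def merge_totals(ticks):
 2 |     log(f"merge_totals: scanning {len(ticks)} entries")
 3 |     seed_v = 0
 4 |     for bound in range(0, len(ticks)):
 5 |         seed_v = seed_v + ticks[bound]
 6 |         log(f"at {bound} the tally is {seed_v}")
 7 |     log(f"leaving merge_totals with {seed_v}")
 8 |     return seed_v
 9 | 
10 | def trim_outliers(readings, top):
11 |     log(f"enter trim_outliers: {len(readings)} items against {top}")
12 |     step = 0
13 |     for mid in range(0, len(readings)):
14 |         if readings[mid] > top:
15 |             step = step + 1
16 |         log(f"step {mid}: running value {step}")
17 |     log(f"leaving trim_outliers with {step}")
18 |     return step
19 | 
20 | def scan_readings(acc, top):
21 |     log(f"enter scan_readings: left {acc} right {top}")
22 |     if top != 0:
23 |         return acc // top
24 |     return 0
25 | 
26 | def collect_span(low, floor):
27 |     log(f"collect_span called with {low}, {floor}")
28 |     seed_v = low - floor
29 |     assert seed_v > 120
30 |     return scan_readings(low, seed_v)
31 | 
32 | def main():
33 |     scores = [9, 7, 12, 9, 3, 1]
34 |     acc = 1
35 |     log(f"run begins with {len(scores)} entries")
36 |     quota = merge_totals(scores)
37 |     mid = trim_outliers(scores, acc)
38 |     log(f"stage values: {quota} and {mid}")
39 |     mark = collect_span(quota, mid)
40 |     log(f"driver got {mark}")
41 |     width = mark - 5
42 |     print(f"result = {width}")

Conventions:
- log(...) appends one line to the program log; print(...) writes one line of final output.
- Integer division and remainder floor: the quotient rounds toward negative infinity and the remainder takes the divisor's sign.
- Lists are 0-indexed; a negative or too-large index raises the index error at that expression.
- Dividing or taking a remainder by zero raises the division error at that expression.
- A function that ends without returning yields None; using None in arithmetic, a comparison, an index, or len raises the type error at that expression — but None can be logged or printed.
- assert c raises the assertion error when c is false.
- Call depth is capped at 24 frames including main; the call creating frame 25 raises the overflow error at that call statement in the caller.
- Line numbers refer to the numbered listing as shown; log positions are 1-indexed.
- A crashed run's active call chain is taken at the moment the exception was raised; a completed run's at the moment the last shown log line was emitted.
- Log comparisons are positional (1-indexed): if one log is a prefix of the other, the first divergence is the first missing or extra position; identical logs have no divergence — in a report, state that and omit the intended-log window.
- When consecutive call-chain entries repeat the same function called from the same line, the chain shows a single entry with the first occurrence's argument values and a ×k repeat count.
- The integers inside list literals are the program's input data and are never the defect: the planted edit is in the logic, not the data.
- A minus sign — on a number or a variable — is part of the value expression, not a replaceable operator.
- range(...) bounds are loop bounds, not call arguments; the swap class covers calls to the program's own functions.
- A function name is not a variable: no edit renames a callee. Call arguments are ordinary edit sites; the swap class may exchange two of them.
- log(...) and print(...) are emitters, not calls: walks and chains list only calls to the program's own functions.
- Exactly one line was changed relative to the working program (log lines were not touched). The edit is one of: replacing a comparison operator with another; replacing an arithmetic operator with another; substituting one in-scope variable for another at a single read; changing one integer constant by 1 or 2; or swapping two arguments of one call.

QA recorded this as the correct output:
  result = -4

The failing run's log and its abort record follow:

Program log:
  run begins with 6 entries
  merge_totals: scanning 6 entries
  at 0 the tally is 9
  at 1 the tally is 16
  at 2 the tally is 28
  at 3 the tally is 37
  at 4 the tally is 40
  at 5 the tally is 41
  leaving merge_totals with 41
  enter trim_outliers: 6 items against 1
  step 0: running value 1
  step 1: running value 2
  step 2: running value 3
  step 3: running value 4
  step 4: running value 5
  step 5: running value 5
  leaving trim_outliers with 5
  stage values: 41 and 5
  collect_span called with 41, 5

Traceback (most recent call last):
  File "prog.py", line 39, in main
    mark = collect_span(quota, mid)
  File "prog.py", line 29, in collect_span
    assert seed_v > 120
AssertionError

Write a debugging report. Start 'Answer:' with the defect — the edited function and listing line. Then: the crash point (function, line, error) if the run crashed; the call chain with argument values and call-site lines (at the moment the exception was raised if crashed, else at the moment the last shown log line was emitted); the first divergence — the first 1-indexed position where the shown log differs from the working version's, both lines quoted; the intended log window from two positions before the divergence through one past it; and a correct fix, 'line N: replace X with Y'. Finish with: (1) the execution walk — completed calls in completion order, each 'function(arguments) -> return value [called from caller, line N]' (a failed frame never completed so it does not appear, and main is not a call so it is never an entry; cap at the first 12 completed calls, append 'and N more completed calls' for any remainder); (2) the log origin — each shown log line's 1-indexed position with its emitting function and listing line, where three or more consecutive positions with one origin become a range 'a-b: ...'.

Answer: the defect is in collect_span at line 29.
Core observation: The faulty run's log stops after 19 lines; the working version's next line would be 'enter scan_readings: left 41 right 36'.
Crash: collect_span, line 29, AssertionError.
Call chain: main -> collect_span(41, 5) (called at line 39).
First divergence: position 20 (shown log ended at 19 lines; the working version continues: 'enter scan_readings: left 41 right 36').
Intended log window:
  18: stage values: 41 and 5
  19: collect_span called with 41, 5
  20: enter scan_readings: left 41 right 36
  21: driver got 1
Execution walk:
  merge_totals([9, 7, 12, 9, 3, 1]) -> 41  [called from main, line 36]
  trim_outliers([9, 7, 12, 9, 3, 1], 1) -> 5  [called from main, line 37]
Log origin:
  1: from main, line 35
  2: from merge_totals, line 2
  3-8: from merge_totals, line 6
  9: from merge_totals, line 7
  10: from trim_outliers, line 11
  11-16: from trim_outliers, line 16
  17: from trim_outliers, line 17
  18: from main, line 38
  19: from collect_span, line 27
A correct fix: line 29: replace `>` with `<=`.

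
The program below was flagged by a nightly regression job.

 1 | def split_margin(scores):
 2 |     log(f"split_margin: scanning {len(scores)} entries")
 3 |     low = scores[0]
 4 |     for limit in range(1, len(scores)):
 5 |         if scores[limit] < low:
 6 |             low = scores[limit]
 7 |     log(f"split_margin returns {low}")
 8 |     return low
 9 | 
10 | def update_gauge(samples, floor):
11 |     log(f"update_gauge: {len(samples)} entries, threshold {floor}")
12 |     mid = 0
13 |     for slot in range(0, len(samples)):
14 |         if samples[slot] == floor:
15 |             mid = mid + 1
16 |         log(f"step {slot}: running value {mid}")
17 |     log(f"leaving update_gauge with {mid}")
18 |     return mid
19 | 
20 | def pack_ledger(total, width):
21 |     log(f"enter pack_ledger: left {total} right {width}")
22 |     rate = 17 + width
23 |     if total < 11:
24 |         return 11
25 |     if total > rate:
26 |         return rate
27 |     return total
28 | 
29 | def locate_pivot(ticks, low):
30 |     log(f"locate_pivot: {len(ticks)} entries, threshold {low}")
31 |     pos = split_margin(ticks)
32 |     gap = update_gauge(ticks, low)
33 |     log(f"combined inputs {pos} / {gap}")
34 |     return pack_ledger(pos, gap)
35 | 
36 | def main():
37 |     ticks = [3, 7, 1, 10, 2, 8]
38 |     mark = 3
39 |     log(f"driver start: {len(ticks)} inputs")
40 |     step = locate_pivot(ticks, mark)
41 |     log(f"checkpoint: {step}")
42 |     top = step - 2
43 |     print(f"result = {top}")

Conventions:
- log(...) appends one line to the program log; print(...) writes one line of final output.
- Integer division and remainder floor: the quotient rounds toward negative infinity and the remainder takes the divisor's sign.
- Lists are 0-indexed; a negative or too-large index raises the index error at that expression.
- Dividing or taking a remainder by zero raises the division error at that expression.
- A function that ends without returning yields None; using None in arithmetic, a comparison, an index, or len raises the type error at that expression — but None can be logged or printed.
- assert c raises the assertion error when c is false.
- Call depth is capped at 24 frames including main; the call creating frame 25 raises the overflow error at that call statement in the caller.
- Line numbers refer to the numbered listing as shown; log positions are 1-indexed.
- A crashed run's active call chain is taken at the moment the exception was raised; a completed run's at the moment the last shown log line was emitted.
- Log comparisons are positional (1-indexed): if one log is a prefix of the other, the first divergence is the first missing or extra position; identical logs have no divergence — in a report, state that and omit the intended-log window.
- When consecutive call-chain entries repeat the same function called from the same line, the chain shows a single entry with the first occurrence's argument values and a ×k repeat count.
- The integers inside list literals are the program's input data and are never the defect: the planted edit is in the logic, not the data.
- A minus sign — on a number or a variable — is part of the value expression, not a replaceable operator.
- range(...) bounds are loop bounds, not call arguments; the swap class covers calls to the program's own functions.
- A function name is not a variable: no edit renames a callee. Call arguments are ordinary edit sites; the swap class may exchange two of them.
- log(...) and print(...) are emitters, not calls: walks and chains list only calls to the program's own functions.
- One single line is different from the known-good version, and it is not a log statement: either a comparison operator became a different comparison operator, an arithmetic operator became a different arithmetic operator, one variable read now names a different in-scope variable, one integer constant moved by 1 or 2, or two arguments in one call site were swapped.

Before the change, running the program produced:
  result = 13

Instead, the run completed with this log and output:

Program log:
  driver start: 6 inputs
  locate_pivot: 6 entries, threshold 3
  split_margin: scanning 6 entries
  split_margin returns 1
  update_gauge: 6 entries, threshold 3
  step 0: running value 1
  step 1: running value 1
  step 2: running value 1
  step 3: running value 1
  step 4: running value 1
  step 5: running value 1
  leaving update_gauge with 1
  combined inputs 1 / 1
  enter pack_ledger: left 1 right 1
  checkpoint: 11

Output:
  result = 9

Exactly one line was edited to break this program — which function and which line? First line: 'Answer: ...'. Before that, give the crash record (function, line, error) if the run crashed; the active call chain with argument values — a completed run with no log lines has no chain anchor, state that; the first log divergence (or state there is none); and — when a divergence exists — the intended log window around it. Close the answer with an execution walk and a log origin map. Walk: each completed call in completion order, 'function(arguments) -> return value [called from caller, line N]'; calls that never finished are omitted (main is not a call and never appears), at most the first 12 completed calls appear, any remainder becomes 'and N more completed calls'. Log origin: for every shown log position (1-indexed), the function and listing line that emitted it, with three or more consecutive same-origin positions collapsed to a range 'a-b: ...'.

Answer: the defect is in main at line 42.
Key fact: Log streams are identical — the defect surfaces only in the printed output.
Call chain: main.
First divergence: none — the logs agree in full.
Execution walk:
  split_margin([3, 7, 1, 10, 2, 8]) -> 1  [called from locate_pivot, line 31]
  update_gauge([3, 7, 1, 10, 2, 8], 3) -> 1  [called from locate_pivot, line 32]
  pack_ledger(1, 1) -> 11  [called from locate_pivot, line 34]
  locate_pivot([3, 7, 1, 10, 2, 8], 3) -> 11  [called from main, line 40]
Log line origins:
  1: from main, line 39
  2: from locate_pivot, line 30
  3: from split_margin, line 2
  4: from split_margin, line 7
  5: from update_gauge, line 11
  6-11: from update_gauge, line 16
  12: from update_gauge, line 17
  13: from locate_pivot, line 33
  14: from pack_ledger, line 21
  15: from main, line 41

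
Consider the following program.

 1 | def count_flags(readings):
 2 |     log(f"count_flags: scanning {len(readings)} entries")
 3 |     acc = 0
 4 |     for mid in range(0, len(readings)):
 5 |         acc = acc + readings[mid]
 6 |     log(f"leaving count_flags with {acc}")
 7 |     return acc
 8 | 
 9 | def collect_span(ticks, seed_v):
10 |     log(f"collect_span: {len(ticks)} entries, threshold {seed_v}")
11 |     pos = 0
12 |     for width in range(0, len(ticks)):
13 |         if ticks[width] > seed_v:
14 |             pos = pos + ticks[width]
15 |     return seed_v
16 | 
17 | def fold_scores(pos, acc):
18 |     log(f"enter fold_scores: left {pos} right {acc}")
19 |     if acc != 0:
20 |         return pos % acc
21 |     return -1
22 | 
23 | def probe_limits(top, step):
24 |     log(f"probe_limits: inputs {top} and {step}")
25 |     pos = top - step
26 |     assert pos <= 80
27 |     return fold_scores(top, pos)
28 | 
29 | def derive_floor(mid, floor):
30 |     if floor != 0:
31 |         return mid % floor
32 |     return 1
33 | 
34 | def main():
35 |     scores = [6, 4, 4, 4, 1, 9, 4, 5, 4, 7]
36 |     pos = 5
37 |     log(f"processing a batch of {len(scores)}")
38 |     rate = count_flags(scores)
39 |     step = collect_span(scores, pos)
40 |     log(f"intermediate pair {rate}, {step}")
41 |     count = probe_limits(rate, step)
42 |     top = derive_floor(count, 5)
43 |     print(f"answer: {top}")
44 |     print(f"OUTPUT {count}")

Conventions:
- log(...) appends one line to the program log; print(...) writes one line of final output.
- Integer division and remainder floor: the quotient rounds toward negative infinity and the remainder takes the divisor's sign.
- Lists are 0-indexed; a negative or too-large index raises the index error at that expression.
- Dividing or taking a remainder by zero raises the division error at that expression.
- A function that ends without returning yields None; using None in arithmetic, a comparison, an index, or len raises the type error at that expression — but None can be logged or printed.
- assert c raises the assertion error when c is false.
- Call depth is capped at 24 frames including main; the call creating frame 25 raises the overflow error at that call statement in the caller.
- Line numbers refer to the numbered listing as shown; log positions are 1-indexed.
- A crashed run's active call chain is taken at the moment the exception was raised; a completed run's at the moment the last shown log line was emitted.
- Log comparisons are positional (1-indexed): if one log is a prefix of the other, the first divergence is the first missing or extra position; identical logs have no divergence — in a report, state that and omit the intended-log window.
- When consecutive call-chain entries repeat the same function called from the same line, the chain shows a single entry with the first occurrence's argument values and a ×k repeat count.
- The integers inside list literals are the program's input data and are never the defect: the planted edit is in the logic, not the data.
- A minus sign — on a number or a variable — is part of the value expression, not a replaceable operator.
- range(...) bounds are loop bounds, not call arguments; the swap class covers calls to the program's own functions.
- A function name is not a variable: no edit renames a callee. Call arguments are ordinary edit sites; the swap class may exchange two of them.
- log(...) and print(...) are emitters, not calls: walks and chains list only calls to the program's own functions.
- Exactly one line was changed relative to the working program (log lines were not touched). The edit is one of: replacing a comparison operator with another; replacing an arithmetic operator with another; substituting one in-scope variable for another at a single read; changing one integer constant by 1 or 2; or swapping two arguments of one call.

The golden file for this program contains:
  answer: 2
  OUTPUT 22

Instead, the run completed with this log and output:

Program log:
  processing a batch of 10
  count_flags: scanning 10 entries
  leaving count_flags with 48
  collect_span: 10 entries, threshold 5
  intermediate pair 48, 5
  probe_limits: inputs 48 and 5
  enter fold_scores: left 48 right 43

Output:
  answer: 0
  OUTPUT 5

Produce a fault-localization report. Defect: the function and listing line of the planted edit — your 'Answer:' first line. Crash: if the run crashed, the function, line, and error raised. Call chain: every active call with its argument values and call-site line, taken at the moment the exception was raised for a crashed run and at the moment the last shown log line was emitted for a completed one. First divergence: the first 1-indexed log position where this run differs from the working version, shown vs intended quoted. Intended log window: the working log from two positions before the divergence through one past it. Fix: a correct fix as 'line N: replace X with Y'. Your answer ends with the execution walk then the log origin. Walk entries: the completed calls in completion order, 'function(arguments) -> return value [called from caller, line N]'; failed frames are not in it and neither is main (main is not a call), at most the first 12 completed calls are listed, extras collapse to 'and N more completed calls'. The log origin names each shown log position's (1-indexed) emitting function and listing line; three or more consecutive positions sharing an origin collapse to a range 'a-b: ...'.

Answer: the defect is in collect_span at line 15.
Core observation: The log first diverges at position 5: the faulty run prints 'intermediate pair 48, 5' where the working version prints 'intermediate pair 48, 22'.
Call chain: main -> probe_limits(48, 5) (called at line 41) -> fold_scores(48, 43) (called at line 27).
First divergence: at position 5 the run shows 'intermediate pair 48, 5' where the working version logs 'intermediate pair 48, 22'.
Intended log window:
  3: leaving count_flags with 48
  4: collect_span: 10 entries, threshold 5
  5: intermediate pair 48, 22
  6: probe_limits: inputs 48 and 22
Execution walk:
  count_flags([6, 4, 4, 4, 1, 9, 4, 5, 4, 7]) -> 48  [called from main, line 38]
  collect_span([6, 4, 4, 4, 1, 9, 4, 5, 4, 7], 5) -> 5  [called from main, line 39]
  fold_scores(48, 43) -> 5  [called from probe_limits, line 27]
  probe_limits(48, 5) -> 5  [called from main, line 41]
  derive_floor(5, 5) -> 0  [called from main, line 42]
Log origin:
  1: emitted by main (line 37)
  2: emitted by count_flags (line 2)
  3: emitted by count_flags (line 6)
  4: emitted by collect_span (line 10)
  5: emitted by main (line 40)
  6: emitted by probe_limits (line 24)
  7: emitted by fold_scores (line 18)
A correct fix: line 15: replace `seed_v` with `pos`.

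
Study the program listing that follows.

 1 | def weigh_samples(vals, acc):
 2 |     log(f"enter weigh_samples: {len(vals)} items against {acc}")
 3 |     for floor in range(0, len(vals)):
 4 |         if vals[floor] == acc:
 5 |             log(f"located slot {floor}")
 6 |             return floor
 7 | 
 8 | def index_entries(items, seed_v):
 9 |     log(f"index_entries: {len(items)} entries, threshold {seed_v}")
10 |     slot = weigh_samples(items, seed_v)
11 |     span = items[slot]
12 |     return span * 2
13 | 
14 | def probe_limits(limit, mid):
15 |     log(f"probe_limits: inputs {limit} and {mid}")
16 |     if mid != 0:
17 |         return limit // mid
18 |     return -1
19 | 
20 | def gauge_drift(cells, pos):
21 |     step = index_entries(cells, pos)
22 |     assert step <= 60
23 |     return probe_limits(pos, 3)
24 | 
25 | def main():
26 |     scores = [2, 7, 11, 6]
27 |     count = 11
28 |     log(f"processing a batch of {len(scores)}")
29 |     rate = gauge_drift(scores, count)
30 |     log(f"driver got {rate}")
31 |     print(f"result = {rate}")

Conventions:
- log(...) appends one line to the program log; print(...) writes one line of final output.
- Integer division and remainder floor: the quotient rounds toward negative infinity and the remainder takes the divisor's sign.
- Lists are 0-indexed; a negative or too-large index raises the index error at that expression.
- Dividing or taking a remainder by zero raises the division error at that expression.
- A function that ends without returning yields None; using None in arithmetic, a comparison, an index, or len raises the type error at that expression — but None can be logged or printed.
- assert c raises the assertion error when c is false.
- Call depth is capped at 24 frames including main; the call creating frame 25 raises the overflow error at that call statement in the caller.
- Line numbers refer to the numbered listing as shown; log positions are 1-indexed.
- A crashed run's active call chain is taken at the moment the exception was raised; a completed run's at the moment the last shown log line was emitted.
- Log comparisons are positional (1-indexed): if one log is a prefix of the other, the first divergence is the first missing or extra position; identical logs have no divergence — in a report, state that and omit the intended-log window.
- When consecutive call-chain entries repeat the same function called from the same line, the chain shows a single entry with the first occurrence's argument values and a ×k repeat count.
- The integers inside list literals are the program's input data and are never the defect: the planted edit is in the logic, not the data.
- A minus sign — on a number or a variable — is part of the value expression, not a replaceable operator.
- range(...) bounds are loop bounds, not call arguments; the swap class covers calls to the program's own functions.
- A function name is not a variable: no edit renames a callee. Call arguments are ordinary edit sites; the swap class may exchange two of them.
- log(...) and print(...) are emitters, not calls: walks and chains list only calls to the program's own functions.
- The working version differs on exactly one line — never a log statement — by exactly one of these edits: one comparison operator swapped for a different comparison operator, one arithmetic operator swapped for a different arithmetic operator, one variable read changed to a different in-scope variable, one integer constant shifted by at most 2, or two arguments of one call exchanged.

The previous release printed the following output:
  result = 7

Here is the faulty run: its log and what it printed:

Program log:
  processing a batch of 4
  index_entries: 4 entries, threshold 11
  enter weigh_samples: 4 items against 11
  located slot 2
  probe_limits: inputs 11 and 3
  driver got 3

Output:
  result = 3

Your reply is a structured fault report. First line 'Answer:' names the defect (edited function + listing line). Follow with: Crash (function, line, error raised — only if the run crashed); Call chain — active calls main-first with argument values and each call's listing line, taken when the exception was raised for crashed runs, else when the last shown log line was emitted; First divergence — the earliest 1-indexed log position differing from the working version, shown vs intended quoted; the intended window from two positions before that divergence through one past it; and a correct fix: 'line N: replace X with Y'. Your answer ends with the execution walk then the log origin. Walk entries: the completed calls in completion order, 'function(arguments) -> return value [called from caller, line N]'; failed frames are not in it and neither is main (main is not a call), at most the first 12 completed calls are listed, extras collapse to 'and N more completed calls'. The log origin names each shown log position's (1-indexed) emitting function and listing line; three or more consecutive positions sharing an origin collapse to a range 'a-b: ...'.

Answer: the defect is in gauge_drift at line 23.
Key fact: Log line 5 is where behavior first shows: 'probe_limits: inputs 11 and 3' appears instead of 'probe_limits: inputs 22 and 3'.
Call chain: main.
First divergence: position 5 — shown 'probe_limits: inputs 11 and 3', intended 'probe_limits: inputs 22 and 3'.
Intended log window:
  3: enter weigh_samples: 4 items against 11
  4: located slot 2
  5: probe_limits: inputs 22 and 3
  6: driver got 7
Execution walk:
  weigh_samples([2, 7, 11, 6], 11) -> 2  [called from index_entries, line 10]
  index_entries([2, 7, 11, 6], 11) -> 22  [called from gauge_drift, line 21]
  probe_limits(11, 3) -> 3  [called from gauge_drift, line 23]
  gauge_drift([2, 7, 11, 6], 11) -> 3  [called from main, line 29]
Log origins:
  1: logged in main at line 28
  2: logged in index_entries at line 9
  3: logged in weigh_samples at line 2
  4: logged in weigh_samples at line 5
  5: logged in probe_limits at line 15
  6: logged in main at line 30
A correct fix: line 23: replace `pos` with `step`.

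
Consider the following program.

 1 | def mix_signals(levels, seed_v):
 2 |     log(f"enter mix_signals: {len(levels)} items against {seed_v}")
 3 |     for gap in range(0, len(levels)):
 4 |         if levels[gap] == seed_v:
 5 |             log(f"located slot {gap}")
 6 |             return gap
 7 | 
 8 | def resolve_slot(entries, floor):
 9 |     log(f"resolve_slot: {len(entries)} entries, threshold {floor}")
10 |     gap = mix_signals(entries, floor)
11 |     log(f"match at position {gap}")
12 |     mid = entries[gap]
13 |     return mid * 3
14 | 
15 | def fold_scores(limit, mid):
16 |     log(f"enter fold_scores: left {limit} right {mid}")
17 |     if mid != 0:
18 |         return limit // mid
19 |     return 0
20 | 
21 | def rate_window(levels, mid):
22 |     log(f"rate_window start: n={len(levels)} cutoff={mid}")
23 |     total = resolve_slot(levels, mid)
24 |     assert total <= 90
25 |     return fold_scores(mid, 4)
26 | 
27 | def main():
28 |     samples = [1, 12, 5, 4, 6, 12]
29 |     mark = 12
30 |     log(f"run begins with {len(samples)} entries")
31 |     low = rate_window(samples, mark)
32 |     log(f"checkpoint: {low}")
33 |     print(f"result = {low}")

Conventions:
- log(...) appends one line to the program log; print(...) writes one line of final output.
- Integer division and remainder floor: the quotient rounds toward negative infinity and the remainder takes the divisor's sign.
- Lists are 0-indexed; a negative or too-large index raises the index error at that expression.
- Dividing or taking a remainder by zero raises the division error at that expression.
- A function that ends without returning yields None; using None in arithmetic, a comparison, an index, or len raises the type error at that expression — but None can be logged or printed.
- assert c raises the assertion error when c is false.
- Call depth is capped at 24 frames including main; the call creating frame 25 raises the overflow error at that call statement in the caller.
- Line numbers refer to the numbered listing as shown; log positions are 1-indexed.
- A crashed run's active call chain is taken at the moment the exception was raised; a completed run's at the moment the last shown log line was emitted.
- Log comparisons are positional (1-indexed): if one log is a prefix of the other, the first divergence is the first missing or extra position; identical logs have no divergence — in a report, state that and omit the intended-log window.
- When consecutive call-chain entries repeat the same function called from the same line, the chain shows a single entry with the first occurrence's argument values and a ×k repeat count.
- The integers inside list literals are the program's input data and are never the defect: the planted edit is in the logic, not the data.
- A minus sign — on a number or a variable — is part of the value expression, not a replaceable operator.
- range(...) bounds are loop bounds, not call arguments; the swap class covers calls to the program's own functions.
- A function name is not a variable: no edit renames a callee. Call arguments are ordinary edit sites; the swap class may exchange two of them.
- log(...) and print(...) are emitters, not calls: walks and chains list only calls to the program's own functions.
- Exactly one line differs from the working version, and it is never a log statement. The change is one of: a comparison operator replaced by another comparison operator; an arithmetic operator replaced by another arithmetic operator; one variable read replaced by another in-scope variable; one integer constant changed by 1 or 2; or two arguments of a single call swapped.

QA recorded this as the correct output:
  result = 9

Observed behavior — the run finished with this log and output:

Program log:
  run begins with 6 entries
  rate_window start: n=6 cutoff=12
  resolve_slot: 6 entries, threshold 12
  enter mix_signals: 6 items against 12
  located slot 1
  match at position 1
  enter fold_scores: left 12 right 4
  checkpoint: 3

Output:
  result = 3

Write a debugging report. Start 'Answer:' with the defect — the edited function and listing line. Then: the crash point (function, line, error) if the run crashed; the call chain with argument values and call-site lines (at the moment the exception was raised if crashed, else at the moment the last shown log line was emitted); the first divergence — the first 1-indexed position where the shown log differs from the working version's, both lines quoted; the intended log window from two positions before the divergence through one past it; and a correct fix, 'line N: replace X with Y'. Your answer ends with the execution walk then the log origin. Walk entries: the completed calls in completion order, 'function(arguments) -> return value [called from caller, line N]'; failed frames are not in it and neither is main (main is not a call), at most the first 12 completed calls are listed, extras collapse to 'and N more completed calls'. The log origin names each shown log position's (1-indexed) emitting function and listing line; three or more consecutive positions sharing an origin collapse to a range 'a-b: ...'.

Answer: the defect is in rate_window at line 25.
Core observation: At log position 7 the runs split — shown 'enter fold_scores: left 12 right 4', but the working version logs 'enter fold_scores: left 36 right 4'.
Call chain: main.
First divergence: at position 7 the run shows 'enter fold_scores: left 12 right 4' where the working version logs 'enter fold_scores: left 36 right 4'.
Intended log window:
  5: located slot 1
  6: match at position 1
  7: enter fold_scores: left 36 right 4
  8: checkpoint: 9
Execution walk:
  mix_signals([1, 12, 5, 4, 6, 12], 12) -> 1  [called from resolve_slot, line 10]
  resolve_slot([1, 12, 5, 4, 6, 12], 12) -> 36  [called from rate_window, line 23]
  fold_scores(12, 4) -> 3  [called from rate_window, line 25]
  rate_window([1, 12, 5, 4, 6, 12], 12) -> 3  [called from main, line 31]
Log origins:
  1: emitted by main (line 30)
  2: emitted by rate_window (line 22)
  3: emitted by resolve_slot (line 9)
  4: emitted by mix_signals (line 2)
  5: emitted by mix_signals (line 5)
  6: emitted by resolve_slot (line 11)
  7: emitted by fold_scores (line 16)
  8: emitted by main (line 32)
A correct fix: line 25: replace `mid` with `total`.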